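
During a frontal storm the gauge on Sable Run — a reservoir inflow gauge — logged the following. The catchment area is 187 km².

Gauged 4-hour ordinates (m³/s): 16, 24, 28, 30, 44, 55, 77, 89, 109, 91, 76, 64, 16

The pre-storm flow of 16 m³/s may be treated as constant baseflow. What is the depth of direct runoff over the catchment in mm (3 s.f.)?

Direct runoff: 0.0, 8.0, 12.0, 14.0, 28.0, 39.0, 61.0, 73.0, 93.0, 75.0, 60.0, 48.0, 0.0 m³/s; ΣQ_DR = 511.0 m³/s.
V = ΣQ_DR · Δt = 511.0 × 14400 s = 7.358 × 10^6 m³.
Over A = 187 km², depth = V / A = 39.3 mm.

d ≈ 39.3 mm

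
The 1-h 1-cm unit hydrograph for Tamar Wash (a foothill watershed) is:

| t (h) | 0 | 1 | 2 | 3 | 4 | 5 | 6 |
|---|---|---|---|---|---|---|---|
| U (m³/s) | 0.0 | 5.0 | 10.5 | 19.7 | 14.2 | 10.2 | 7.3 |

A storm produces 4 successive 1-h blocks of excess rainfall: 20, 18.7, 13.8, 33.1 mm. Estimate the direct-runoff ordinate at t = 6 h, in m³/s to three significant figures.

By discrete convolution, Q_j = Σ (P_i / 10 mm) · U_{j−i}.
At t = 6 h (j=6): Q = (20/10)·7.3 + (18.7/10)·10.2 + (13.8/10)·14.2 + (33.1/10)·19.7 = 118 m³/s.

Q ≈ 118 m³/s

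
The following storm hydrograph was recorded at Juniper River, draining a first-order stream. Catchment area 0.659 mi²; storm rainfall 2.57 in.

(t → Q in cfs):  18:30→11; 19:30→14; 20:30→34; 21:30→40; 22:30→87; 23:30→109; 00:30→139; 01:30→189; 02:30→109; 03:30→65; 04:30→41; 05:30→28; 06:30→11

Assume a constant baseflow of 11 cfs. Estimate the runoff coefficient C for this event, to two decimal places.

ΣQ_DR = 734.0 cfs; V = ΣQ_DR·Δt = 2.642 × 10^6 ft³.
Runoff depth d = V / A = 1.726 in.
C = d / P = 1.726 / 2.57 = 0.67.

C ≈ 0.67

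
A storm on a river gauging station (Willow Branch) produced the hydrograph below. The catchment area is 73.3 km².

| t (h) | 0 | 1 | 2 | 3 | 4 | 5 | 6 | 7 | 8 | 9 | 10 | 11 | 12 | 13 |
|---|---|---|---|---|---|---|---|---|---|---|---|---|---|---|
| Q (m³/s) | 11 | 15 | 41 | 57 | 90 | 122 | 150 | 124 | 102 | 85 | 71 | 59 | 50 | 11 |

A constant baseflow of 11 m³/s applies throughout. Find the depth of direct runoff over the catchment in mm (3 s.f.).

Direct runoff: 0.0, 4.0, 30.0, 46.0, 79.0, 111.0, 139.0, 113.0, 91.0, 74.0, 60.0, 48.0, 39.0, 0.0 m³/s; ΣQ_DR = 834.0 m³/s.
V = ΣQ_DR · Δt = 834.0 × 3600 s = 3.002 × 10^6 m³.
Over A = 73.3 km², depth = V / A = 41.0 mm.

d ≈ 41.0 mm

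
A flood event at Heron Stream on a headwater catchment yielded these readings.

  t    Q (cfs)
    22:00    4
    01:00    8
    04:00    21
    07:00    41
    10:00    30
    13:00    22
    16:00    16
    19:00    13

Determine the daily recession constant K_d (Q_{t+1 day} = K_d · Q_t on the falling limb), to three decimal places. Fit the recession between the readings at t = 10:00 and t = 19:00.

K_d ≈ 0.108

Between t = 10:00 and t = 19:00 the flow falls from 30 to 13 cfs over 3×3 h = 9 h.
Per-interval ratio K = (13/30)^(1/3) = 0.7567; K_d = K^(24/3) = 0.108.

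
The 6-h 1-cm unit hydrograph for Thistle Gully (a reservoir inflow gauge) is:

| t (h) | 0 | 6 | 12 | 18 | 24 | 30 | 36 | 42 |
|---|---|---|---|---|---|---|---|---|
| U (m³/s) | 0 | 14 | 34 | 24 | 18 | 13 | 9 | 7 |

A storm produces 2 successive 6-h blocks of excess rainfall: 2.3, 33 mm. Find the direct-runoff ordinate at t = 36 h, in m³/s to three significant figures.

By discrete convolution, Q_j = Σ (P_i / 10 mm) · U_{j−i}.
At t = 36 h (j=6): Q = (2.3/10)·9 + (33/10)·13 = 45.0 m³/s.

Q ≈ 45.0 m³/s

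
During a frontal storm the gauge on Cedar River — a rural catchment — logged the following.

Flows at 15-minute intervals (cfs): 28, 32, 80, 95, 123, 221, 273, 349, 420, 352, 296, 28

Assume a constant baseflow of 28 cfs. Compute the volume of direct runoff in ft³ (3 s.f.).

V ≈ 1.76 × 10^6 ft³

Direct-runoff ordinates (Q − Q_b): 0.0, 4.0, 52.0, 67.0, 95.0, 193.0, 245.0, 321.0, 392.0, 324.0, 268.0, 0.0 cfs.
ΣQ_DR = 1961 cfs.
With Δt = 0.25 h = 900 s, V = ΣQ_DR · Δt = 1961 × 900 = 1.76 × 10^6 ft³.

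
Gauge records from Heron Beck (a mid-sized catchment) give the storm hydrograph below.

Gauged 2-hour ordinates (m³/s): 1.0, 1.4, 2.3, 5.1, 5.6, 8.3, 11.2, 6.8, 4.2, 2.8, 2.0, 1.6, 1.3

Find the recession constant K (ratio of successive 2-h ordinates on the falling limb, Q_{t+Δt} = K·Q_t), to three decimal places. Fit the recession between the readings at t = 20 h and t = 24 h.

Using the recession-limb readings at t = 20 h and t = 24 h: Q falls from 2.0 to 1.3 m³/s over 2 intervals.
K = (Q₂/Q₁)^(1/2) = (1.3/2.0)^(1/2) = 0.806.

K ≈ 0.806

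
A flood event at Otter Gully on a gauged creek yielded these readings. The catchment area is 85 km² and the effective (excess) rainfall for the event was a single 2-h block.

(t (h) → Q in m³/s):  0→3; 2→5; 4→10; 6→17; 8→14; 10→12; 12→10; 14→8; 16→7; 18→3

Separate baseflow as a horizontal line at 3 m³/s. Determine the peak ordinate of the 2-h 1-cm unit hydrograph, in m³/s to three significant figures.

U_p ≈ 28.0 m³/s

Direct runoff: 0.0, 2.0, 7.0, 14.0, 11.0, 9.0, 7.0, 5.0, 4.0, 0.0 m³/s; ΣQ_DR = 59.00 m³/s, peak = 14.0 m³/s.
Runoff depth d = ΣQ_DR·Δt / A = 59.00 × 7200 / (85 km²) = 4.998 mm.
The 1-cm UH is the DRH scaled by (10 mm)/d, so U_p = 14.0 × 10/4.998 = 28.0 m³/s.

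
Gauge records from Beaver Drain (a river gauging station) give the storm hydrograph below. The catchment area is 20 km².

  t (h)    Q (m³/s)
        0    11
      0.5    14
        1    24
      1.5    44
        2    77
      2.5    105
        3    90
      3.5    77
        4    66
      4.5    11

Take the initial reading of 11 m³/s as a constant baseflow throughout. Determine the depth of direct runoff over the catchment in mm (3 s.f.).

d ≈ 36.8 mm

Direct runoff: 0.0, 3.0, 13.0, 33.0, 66.0, 94.0, 79.0, 66.0, 55.0, 0.0 m³/s; ΣQ_DR = 409.0 m³/s.
V = ΣQ_DR · Δt = 409.0 × 1800 s = 7.362 × 10^5 m³.
Over A = 20 km², depth = V / A = 36.8 mm.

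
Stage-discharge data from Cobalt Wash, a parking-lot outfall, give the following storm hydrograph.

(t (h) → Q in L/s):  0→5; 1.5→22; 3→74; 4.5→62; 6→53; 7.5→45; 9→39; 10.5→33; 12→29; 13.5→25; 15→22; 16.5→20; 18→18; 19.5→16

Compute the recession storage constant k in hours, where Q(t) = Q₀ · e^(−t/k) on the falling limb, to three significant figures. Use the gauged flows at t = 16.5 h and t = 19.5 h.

k ≈ 13.4 h

On the falling limb, Q drops from 20 to 16 L/s between t = 16.5 h and t = 19.5 h (Δt = 3 h).
k = −Δt / ln(Q₂/Q₁) = −3 / ln(16/20) = 13.4 h.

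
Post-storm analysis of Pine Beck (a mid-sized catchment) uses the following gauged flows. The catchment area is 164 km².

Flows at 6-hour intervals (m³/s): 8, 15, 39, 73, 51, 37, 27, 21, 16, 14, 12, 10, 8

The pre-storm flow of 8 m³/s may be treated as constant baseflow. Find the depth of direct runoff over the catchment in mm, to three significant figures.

d ≈ 29.9 mm

Direct runoff: 0.0, 7.0, 31.0, 65.0, 43.0, 29.0, 19.0, 13.0, 8.0, 6.0, 4.0, 2.0, 0.0 m³/s; ΣQ_DR = 227.0 m³/s.
V = ΣQ_DR · Δt = 227.0 × 21600 s = 4.903 × 10^6 m³.
Over A = 164 km², depth = V / A = 29.9 mm.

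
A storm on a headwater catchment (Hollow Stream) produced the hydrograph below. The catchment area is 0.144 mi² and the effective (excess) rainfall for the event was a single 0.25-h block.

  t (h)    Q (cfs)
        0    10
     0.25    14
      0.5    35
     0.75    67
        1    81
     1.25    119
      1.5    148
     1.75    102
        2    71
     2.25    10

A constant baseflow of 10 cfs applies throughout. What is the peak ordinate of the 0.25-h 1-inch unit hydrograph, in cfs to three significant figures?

U_p ≈ 92.1 cfs

Direct runoff: 0.0, 4.0, 25.0, 57.0, 71.0, 109.0, 138.0, 92.0, 61.0, 0.0 cfs; ΣQ_DR = 557.0 cfs, peak = 138.0 cfs.
Runoff depth d = ΣQ_DR·Δt / A = 557.0 × 900 / (0.144 mi²) = 1.498 in.
The 1-inch UH is the DRH scaled by (1 in)/d, so U_p = 138.0 × 1/1.498 = 92.1 cfs.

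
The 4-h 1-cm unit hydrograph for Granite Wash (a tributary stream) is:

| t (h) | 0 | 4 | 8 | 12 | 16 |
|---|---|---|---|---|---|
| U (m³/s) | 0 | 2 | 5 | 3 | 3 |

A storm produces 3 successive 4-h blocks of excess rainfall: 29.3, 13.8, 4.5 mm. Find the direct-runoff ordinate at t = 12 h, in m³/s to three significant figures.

By discrete convolution, Q_j = Σ (P_i / 10 mm) · U_{j−i}.
At t = 12 h (j=3): Q = (29.3/10)·3 + (13.8/10)·5 + (4.5/10)·2 = 16.6 m³/s.

Q ≈ 16.6 m³/s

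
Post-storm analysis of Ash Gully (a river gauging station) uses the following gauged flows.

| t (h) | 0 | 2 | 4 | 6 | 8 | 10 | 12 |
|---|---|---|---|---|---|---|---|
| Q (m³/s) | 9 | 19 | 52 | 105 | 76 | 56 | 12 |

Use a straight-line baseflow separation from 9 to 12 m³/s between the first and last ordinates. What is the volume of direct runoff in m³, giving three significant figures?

V ≈ 1.84 × 10^6 m³

Direct-runoff ordinates (Q − Q_b): 0.00, 9.50, 42.00, 94.50, 65.00, 44.50, 0.00 m³/s.
ΣQ_DR = 255.5 m³/s.
With Δt = 2 h = 7200 s, V = ΣQ_DR · Δt = 255.5 × 7200 = 1.84 × 10^6 m³.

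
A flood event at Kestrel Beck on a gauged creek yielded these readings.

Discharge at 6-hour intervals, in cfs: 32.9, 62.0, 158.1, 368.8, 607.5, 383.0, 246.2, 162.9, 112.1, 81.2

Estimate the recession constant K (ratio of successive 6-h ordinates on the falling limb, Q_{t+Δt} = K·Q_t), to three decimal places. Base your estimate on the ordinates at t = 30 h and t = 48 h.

Using the recession-limb readings at t = 30 h and t = 48 h: Q falls from 383.0 to 112.1 cfs over 3 intervals.
K = (Q₂/Q₁)^(1/3) = (112.1/383.0)^(1/3) = 0.664.

K ≈ 0.664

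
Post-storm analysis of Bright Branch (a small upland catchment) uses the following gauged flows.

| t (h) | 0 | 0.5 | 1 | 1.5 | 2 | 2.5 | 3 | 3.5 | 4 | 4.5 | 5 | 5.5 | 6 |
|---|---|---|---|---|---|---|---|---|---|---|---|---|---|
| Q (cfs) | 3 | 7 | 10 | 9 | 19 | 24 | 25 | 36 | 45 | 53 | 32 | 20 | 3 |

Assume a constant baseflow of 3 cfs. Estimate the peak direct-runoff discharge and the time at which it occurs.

Subtracting baseflow gives direct-runoff ordinates: 0.0, 4.0, 7.0, 6.0, 16.0, 21.0, 22.0, 33.0, 42.0, 50.0, 29.0, 17.0, 0.0 cfs.
The maximum is 50.0 cfs, occurring at the reading for t = 4.5 h.

Q_p = 50.0 cfs at t = 4.5 h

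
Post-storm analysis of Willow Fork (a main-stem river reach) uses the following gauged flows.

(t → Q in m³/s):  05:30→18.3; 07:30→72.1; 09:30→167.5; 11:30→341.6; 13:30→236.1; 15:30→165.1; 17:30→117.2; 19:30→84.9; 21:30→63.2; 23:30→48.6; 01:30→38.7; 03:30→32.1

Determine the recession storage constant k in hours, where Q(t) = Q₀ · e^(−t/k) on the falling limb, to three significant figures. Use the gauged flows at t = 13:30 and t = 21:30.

k ≈ 6.07 h

On the falling limb, Q drops from 236.1 to 63.2 m³/s between t = 13:30 and t = 21:30 (Δt = 8 h).
k = −Δt / ln(Q₂/Q₁) = −8 / ln(63.2/236.1) = 6.07 h.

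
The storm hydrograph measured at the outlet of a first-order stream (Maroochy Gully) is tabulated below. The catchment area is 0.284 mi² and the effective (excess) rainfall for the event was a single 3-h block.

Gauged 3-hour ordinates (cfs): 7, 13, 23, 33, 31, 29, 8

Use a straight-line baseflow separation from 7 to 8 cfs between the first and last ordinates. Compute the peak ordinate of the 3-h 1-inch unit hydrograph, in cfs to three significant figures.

Direct runoff: 0.00, 5.83, 15.67, 25.50, 23.33, 21.17, 0.00 cfs; ΣQ_DR = 91.50 cfs, peak = 25.50 cfs.
Runoff depth d = ΣQ_DR·Δt / A = 91.50 × 10800 / (0.284 mi²) = 1.498 in.
The 1-inch UH is the DRH scaled by (1 in)/d, so U_p = 25.50 × 1/1.498 = 17.0 cfs.

U_p ≈ 17.0 cfs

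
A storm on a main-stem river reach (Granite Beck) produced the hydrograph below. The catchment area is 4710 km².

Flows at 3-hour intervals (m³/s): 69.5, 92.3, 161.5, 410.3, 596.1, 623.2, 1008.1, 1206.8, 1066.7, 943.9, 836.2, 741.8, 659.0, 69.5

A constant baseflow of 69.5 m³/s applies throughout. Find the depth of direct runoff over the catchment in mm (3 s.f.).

Direct runoff: 0.0, 22.8, 92.0, 340.8, 526.6, 553.7, 938.6, 1137.3, 997.2, 874.4, 766.7, 672.3, 589.5, 0.0 m³/s; ΣQ_DR = 7512 m³/s.
V = ΣQ_DR · Δt = 7512 × 10800 s = 8.113 × 10^7 m³.
Over A = 4710 km², depth = V / A = 17.2 mm.

d ≈ 17.2 mm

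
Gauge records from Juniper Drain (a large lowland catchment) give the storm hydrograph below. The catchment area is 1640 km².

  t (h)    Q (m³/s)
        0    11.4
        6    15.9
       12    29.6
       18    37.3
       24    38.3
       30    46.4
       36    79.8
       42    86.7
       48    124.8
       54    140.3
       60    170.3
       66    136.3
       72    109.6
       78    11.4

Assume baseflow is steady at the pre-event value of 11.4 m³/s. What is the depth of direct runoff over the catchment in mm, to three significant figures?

Direct runoff: 0.0, 4.5, 18.2, 25.9, 26.9, 35.0, 68.4, 75.3, 113.4, 128.9, 158.9, 124.9, 98.2, 0.0 m³/s; ΣQ_DR = 878.5 m³/s.
V = ΣQ_DR · Δt = 878.5 × 21600 s = 1.898 × 10^7 m³.
Over A = 1640 km², depth = V / A = 11.6 mm.

d ≈ 11.6 mm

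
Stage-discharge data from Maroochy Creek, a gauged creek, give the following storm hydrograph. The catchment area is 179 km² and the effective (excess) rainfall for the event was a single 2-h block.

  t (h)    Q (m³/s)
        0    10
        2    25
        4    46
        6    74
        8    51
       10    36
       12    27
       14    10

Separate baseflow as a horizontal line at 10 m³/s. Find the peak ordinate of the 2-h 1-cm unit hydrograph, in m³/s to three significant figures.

Direct runoff: 0.0, 15.0, 36.0, 64.0, 41.0, 26.0, 17.0, 0.0 m³/s; ΣQ_DR = 199.0 m³/s, peak = 64.0 m³/s.
Runoff depth d = ΣQ_DR·Δt / A = 199.0 × 7200 / (179 km²) = 8.004 mm.
The 1-cm UH is the DRH scaled by (10 mm)/d, so U_p = 64.0 × 10/8.004 = 80.0 m³/s.

U_p ≈ 80.0 m³/s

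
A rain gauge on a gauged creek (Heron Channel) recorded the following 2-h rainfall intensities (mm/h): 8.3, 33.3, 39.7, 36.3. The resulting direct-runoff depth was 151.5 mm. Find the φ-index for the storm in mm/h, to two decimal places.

φ ≈ 11.18 mm/h

Only the 3 blocks with intensity above φ contribute runoff: 33.3, 39.7, 36.3 mm/h.
Σ(I−φ)·Δt = d  ⇒  (33.3+39.7+36.3 − 3φ)·2 = 151.5
φ = (109.3 − 151.5/2) / 3 = 11.18 mm/h.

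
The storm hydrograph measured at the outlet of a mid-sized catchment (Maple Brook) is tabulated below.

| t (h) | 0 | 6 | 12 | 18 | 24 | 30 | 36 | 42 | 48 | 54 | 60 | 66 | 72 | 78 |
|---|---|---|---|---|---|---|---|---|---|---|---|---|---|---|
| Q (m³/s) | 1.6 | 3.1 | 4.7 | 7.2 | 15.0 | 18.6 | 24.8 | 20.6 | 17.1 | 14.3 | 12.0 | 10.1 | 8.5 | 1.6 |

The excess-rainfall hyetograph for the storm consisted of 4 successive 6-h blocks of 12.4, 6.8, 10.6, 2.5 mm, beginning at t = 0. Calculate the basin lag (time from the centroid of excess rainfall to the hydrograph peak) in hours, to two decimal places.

t_L ≈ 26.41 h

Centroid of excess rainfall: t_c = Σ P_i·t̄_i / ΣP_i = 9.5944 h (block centres at 3, 9, 15, 21 h).
Hydrograph peak occurs at t = 36 h, so basin lag t_L = 36 − 9.5944 = 26.41 h.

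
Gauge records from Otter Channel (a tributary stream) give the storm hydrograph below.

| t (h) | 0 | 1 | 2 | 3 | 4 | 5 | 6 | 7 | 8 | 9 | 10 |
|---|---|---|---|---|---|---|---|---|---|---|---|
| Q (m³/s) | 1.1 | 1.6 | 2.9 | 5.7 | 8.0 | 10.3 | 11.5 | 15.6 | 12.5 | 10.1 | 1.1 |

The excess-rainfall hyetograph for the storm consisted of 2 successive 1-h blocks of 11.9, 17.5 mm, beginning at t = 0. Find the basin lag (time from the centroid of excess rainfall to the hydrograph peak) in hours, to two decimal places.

Centroid of excess rainfall: t_c = Σ P_i·t̄_i / ΣP_i = 1.0952 h (block centres at 0.5, 1.5 h).
Hydrograph peak occurs at t = 7 h, so basin lag t_L = 7 − 1.0952 = 5.90 h.

t_L ≈ 5.90 h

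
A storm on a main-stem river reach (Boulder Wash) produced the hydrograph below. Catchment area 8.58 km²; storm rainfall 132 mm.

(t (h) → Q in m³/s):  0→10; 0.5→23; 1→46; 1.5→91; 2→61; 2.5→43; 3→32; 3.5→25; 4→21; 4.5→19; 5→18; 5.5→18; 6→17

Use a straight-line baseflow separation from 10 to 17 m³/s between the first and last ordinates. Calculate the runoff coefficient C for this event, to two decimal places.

C ≈ 0.39

ΣQ_DR = 248.5 m³/s; V = ΣQ_DR·Δt = 4.473 × 10^5 m³.
Runoff depth d = V / A = 52.13 mm.
C = d / P = 52.13 / 132 = 0.39.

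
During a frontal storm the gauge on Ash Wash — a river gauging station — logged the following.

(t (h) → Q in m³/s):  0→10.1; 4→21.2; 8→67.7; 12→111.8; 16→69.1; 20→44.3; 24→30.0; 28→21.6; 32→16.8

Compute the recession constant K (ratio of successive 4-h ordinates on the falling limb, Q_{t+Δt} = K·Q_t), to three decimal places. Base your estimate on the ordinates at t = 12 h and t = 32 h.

K ≈ 0.685

Using the recession-limb readings at t = 12 h and t = 32 h: Q falls from 111.8 to 16.8 m³/s over 5 intervals.
K = (Q₂/Q₁)^(1/5) = (16.8/111.8)^(1/5) = 0.685.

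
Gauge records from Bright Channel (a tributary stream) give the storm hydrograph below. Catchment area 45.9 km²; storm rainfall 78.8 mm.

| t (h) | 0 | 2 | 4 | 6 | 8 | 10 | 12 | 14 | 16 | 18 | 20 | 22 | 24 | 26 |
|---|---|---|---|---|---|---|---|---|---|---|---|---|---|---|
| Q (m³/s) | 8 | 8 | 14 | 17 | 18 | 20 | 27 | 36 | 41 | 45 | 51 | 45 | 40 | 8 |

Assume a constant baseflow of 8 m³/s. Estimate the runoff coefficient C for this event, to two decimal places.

ΣQ_DR = 266.0 m³/s; V = ΣQ_DR·Δt = 1.915 × 10^6 m³.
Runoff depth d = V / A = 41.73 mm.
C = d / P = 41.73 / 78.8 = 0.53.

C ≈ 0.53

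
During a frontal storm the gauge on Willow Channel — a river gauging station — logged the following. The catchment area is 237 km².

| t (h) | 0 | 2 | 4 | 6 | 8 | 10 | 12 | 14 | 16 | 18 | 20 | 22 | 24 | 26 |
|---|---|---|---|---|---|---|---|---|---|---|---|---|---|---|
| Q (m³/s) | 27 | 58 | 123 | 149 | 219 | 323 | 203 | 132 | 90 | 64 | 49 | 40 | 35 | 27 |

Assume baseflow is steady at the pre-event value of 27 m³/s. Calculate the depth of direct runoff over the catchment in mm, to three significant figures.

d ≈ 35.3 mm

Direct runoff: 0.0, 31.0, 96.0, 122.0, 192.0, 296.0, 176.0, 105.0, 63.0, 37.0, 22.0, 13.0, 8.0, 0.0 m³/s; ΣQ_DR = 1161 m³/s.
V = ΣQ_DR · Δt = 1161 × 7200 s = 8.359 × 10^6 m³.
Over A = 237 km², depth = V / A = 35.3 mm.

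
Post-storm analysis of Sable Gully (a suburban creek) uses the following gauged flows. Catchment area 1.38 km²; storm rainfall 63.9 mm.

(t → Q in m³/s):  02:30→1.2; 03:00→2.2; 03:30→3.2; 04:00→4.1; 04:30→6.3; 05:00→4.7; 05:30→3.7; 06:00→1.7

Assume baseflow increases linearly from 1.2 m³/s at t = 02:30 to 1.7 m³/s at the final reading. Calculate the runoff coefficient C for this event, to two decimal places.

ΣQ_DR = 15.50 m³/s; V = ΣQ_DR·Δt = 27900 m³.
Runoff depth d = V / A = 20.22 mm.
C = d / P = 20.22 / 63.9 = 0.32.

C ≈ 0.32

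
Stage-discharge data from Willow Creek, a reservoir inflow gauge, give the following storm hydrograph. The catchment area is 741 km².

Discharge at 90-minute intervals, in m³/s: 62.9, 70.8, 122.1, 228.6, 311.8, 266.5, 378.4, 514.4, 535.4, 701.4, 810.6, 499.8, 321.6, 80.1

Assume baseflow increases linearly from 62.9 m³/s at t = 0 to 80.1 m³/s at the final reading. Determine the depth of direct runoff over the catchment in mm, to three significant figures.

d ≈ 28.4 mm

Direct runoff: 0.00, 6.58, 56.55, 161.73, 243.61, 196.98, 307.56, 442.24, 461.92, 626.59, 734.47, 422.35, 242.82, 0.00 m³/s; ΣQ_DR = 3903 m³/s.
V = ΣQ_DR · Δt = 3903 × 5400 s = 2.108 × 10^7 m³.
Over A = 741 km², depth = V / A = 28.4 mm.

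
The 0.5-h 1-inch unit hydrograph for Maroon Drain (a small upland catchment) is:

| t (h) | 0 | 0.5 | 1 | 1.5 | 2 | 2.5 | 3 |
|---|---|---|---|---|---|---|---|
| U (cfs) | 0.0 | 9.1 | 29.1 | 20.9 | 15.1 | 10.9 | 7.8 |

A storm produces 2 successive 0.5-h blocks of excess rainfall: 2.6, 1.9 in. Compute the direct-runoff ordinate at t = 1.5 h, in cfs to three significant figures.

By discrete convolution, Q_j = Σ (P_i / 1 in) · U_{j−i}.
At t = 1.5 h (j=3): Q = (2.6/1)·20.9 + (1.9/1)·29.1 = 110 cfs.

Q ≈ 110 cfs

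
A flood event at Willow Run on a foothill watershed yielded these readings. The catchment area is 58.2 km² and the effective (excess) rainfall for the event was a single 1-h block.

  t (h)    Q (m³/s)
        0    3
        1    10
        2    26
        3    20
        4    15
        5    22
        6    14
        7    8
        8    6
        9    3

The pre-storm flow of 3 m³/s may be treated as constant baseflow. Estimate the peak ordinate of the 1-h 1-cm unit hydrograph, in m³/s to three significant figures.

U_p ≈ 38.3 m³/s

Direct runoff: 0.0, 7.0, 23.0, 17.0, 12.0, 19.0, 11.0, 5.0, 3.0, 0.0 m³/s; ΣQ_DR = 97.00 m³/s, peak = 23.0 m³/s.
Runoff depth d = ΣQ_DR·Δt / A = 97.00 × 3600 / (58.2 km²) = 6.000 mm.
The 1-cm UH is the DRH scaled by (10 mm)/d, so U_p = 23.0 × 10/6.000 = 38.3 m³/s.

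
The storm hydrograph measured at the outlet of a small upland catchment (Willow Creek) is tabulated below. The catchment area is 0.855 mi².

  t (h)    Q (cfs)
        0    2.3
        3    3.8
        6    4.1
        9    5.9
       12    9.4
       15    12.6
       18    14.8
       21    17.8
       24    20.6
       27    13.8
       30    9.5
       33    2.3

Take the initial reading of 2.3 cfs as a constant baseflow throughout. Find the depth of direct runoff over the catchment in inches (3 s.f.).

d ≈ 0.486 in

Direct runoff: 0.0, 1.5, 1.8, 3.6, 7.1, 10.3, 12.5, 15.5, 18.3, 11.5, 7.2, 0.0 cfs; ΣQ_DR = 89.30 cfs.
V = ΣQ_DR · Δt = 89.30 × 10800 s = 9.644 × 10^5 ft³.
Over A = 0.855 mi², depth = V / A = 0.486 in.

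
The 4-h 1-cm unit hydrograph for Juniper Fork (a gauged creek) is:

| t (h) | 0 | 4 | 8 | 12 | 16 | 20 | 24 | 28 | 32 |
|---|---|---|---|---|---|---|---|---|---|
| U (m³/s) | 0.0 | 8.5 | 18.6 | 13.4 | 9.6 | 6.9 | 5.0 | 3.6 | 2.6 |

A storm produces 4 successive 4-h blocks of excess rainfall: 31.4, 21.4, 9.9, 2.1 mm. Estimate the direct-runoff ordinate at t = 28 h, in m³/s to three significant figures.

By discrete convolution, Q_j = Σ (P_i / 10 mm) · U_{j−i}.
At t = 28 h (j=7): Q = (31.4/10)·3.6 + (21.4/10)·5.0 + (9.9/10)·6.9 + (2.1/10)·9.6 = 30.9 m³/s.

Q ≈ 30.9 m³/s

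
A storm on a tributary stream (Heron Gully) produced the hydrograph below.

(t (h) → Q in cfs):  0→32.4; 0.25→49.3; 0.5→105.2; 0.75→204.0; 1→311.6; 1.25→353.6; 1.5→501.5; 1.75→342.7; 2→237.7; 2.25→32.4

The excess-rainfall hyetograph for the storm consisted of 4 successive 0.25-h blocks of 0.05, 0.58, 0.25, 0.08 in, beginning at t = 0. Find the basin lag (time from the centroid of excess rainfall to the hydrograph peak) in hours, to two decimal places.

t_L ≈ 1.03 h

Centroid of excess rainfall: t_c = Σ P_i·t̄_i / ΣP_i = 0.4687 h (block centres at 0.125, 0.375, 0.625, 0.875 h).
Hydrograph peak occurs at t = 1.5 h, so basin lag t_L = 1.5 − 0.4687 = 1.03 h.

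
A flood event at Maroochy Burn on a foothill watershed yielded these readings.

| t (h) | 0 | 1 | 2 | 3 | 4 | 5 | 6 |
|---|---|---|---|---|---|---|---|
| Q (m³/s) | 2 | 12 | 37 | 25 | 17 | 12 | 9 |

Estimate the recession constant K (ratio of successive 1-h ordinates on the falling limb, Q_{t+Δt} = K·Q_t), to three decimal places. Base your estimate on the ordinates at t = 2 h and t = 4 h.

K ≈ 0.678

Using the recession-limb readings at t = 2 h and t = 4 h: Q falls from 37 to 17 m³/s over 2 intervals.
K = (Q₂/Q₁)^(1/2) = (17/37)^(1/2) = 0.678.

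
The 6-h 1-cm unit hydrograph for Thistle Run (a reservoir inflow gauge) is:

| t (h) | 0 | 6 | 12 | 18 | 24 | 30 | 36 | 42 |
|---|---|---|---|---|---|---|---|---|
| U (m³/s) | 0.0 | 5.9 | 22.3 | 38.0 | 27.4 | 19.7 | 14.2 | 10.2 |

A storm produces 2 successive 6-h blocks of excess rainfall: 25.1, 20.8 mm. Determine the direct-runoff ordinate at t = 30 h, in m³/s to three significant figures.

Q ≈ 106 m³/s

By discrete convolution, Q_j = Σ (P_i / 10 mm) · U_{j−i}.
At t = 30 h (j=5): Q = (25.1/10)·19.7 + (20.8/10)·27.4 = 106 m³/s.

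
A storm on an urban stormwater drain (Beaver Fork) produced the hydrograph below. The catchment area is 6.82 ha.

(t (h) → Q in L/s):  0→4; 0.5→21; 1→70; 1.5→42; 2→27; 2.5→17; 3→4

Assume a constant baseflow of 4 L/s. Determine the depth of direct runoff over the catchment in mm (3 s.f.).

Direct runoff: 0.0, 17.0, 66.0, 38.0, 23.0, 13.0, 0.0 L/s; ΣQ_DR = 157.0 L/s.
V = ΣQ_DR · Δt = 157.0 × 1800 s = 2.826 × 10^5 L.
Over A = 6.82 ha, depth = V / A = 4.14 mm.

d ≈ 4.14 mm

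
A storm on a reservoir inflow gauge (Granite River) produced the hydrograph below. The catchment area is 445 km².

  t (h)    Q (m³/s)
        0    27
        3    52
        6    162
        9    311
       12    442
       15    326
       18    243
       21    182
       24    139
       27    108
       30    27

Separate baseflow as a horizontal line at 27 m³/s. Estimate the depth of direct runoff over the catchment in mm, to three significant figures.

d ≈ 41.8 mm

Direct runoff: 0.0, 25.0, 135.0, 284.0, 415.0, 299.0, 216.0, 155.0, 112.0, 81.0, 0.0 m³/s; ΣQ_DR = 1722 m³/s.
V = ΣQ_DR · Δt = 1722 × 10800 s = 1.860 × 10^7 m³.
Over A = 445 km², depth = V / A = 41.8 mm.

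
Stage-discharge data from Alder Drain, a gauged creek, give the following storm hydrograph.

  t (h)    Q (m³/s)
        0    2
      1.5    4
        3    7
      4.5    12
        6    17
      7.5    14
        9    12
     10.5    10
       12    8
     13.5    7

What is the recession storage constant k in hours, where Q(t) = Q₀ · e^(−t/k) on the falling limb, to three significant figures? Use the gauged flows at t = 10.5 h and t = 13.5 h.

k ≈ 8.41 h

On the falling limb, Q drops from 10 to 7 m³/s between t = 10.5 h and t = 13.5 h (Δt = 3 h).
k = −Δt / ln(Q₂/Q₁) = −3 / ln(7/10) = 8.41 h.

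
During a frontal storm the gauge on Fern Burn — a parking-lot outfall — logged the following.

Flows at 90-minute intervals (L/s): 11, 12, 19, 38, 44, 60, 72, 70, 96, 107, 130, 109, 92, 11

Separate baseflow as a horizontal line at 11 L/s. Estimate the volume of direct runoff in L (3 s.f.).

Direct-runoff ordinates (Q − Q_b): 0.0, 1.0, 8.0, 27.0, 33.0, 49.0, 61.0, 59.0, 85.0, 96.0, 119.0, 98.0, 81.0, 0.0 L/s.
ΣQ_DR = 717.0 L/s.
With Δt = 1.5 h = 5400 s, V = ΣQ_DR · Δt = 717.0 × 5400 = 3.87 × 10^6 L.

V ≈ 3.87 × 10^6 L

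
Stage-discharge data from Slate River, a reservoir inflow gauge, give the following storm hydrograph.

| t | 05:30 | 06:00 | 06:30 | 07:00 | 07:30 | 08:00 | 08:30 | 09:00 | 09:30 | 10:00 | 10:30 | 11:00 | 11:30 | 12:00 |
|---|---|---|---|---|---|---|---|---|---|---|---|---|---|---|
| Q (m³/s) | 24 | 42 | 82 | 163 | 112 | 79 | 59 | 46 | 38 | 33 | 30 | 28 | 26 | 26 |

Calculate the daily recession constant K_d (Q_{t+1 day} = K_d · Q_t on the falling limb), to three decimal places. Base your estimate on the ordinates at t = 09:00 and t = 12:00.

K_d ≈ 0.010

Between t = 09:00 and t = 12:00 the flow falls from 46 to 26 m³/s over 6×0.5 h = 3 h.
Per-interval ratio K = (26/46)^(1/6) = 0.9093; K_d = K^(24/0.5) = 0.010.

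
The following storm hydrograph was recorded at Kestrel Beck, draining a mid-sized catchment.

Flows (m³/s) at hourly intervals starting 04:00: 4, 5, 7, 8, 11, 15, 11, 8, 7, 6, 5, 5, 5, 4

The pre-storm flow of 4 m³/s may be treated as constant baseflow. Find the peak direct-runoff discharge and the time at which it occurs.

Q_p = 11.0 m³/s at t = 09:00

Subtracting baseflow gives direct-runoff ordinates: 0.0, 1.0, 3.0, 4.0, 7.0, 11.0, 7.0, 4.0, 3.0, 2.0, 1.0, 1.0, 1.0, 0.0 m³/s.
The maximum is 11.0 m³/s, occurring at the reading for t = 09:00.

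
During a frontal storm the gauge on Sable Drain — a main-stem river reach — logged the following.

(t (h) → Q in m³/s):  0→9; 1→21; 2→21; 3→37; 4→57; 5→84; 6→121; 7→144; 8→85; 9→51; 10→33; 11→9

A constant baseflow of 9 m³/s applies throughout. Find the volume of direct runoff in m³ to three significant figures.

V ≈ 2.03 × 10^6 m³

Direct-runoff ordinates (Q − Q_b): 0.0, 12.0, 12.0, 28.0, 48.0, 75.0, 112.0, 135.0, 76.0, 42.0, 24.0, 0.0 m³/s.
ΣQ_DR = 564.0 m³/s.
With Δt = 1 h = 3600 s, V = ΣQ_DR · Δt = 564.0 × 3600 = 2.03 × 10^6 m³.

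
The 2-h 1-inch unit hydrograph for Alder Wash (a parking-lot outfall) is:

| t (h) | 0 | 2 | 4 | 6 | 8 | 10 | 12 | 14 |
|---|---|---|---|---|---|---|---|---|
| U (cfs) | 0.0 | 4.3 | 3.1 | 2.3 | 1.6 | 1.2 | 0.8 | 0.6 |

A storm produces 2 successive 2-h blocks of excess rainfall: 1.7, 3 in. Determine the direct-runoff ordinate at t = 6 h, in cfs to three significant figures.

Q ≈ 13.2 cfs

By discrete convolution, Q_j = Σ (P_i / 1 in) · U_{j−i}.
At t = 6 h (j=3): Q = (1.7/1)·2.3 + (3/1)·3.1 = 13.2 cfs.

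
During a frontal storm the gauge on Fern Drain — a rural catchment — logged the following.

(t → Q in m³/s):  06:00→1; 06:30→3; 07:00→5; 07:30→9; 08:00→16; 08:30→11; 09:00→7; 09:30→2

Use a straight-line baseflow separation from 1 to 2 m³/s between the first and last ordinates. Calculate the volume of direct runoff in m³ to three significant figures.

V ≈ 75600 m³

Direct-runoff ordinates (Q − Q_b): 0.00, 1.86, 3.71, 7.57, 14.43, 9.29, 5.14, 0.00 m³/s.
ΣQ_DR = 42.00 m³/s.
With Δt = 0.5 h = 1800 s, V = ΣQ_DR · Δt = 42.00 × 1800 = 75600 m³.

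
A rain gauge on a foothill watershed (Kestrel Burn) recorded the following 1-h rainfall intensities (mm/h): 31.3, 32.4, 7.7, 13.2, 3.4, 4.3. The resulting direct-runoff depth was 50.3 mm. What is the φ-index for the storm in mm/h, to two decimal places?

φ ≈ 8.87 mm/h

Only the 3 blocks with intensity above φ contribute runoff: 31.3, 32.4, 13.2 mm/h.
Σ(I−φ)·Δt = d  ⇒  (31.3+32.4+13.2 − 3φ)·1 = 50.3
φ = (76.90 − 50.3/1) / 3 = 8.87 mm/h.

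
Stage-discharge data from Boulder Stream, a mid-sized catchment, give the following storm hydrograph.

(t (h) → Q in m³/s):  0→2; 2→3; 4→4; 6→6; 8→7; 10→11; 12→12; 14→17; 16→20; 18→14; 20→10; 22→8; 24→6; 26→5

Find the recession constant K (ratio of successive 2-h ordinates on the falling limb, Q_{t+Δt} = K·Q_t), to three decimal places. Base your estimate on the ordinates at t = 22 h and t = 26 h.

Using the recession-limb readings at t = 22 h and t = 26 h: Q falls from 8 to 5 m³/s over 2 intervals.
K = (Q₂/Q₁)^(1/2) = (5/8)^(1/2) = 0.791.

K ≈ 0.791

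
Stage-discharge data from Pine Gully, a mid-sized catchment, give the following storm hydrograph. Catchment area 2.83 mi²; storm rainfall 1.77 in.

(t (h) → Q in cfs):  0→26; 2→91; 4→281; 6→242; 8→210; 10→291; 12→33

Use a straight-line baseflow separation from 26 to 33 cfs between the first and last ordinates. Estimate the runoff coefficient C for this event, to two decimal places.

ΣQ_DR = 967.5 cfs; V = ΣQ_DR·Δt = 6.966 × 10^6 ft³.
Runoff depth d = V / A = 1.060 in.
C = d / P = 1.060 / 1.77 = 0.60.

C ≈ 0.60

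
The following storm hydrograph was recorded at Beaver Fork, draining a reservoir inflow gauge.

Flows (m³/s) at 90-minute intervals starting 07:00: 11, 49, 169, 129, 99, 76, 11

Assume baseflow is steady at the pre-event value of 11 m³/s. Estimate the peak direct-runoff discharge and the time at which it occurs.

Subtracting baseflow gives direct-runoff ordinates: 0.0, 38.0, 158.0, 118.0, 88.0, 65.0, 0.0 m³/s.
The maximum is 158.0 m³/s, occurring at the reading for t = 10:00.

Q_p = 158.0 m³/s at t = 10:00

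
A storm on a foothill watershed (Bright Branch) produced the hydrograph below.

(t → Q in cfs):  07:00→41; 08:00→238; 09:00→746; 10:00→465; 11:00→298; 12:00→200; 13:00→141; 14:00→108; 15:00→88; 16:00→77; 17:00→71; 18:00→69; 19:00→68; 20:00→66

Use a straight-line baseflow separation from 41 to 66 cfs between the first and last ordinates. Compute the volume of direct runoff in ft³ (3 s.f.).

V ≈ 6.94 × 10^6 ft³

Direct-runoff ordinates (Q − Q_b): 0.00, 195.08, 701.15, 418.23, 249.31, 149.38, 88.46, 53.54, 31.62, 18.69, 10.77, 6.85, 3.92, 0.00 cfs.
ΣQ_DR = 1927 cfs.
With Δt = 1 h = 3600 s, V = ΣQ_DR · Δt = 1927 × 3600 = 6.94 × 10^6 ft³.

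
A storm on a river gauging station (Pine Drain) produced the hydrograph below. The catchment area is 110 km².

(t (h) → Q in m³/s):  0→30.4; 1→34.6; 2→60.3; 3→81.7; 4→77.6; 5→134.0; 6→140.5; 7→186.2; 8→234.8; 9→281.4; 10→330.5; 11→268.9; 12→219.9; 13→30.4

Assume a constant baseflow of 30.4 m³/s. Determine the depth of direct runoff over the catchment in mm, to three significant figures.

Direct runoff: 0.0, 4.2, 29.9, 51.3, 47.2, 103.6, 110.1, 155.8, 204.4, 251.0, 300.1, 238.5, 189.5, 0.0 m³/s; ΣQ_DR = 1686 m³/s.
V = ΣQ_DR · Δt = 1686 × 3600 s = 6.068 × 10^6 m³.
Over A = 110 km², depth = V / A = 55.2 mm.

d ≈ 55.2 mm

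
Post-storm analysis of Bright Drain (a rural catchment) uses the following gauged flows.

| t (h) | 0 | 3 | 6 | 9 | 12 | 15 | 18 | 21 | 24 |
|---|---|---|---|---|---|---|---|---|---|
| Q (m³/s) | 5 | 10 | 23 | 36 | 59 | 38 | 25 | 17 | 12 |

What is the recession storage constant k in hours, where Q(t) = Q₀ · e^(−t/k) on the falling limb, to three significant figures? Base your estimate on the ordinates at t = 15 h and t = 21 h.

k ≈ 7.46 h

On the falling limb, Q drops from 38 to 17 m³/s between t = 15 h and t = 21 h (Δt = 6 h).
k = −Δt / ln(Q₂/Q₁) = −6 / ln(17/38) = 7.46 h.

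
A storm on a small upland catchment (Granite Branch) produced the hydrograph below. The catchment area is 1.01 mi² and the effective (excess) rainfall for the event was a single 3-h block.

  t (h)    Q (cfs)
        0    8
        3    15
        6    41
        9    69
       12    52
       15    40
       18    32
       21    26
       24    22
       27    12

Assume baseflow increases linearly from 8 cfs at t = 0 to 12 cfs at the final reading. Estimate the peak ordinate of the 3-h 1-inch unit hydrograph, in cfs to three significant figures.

U_p ≈ 59.7 cfs

Direct runoff: 0.00, 6.56, 32.11, 59.67, 42.22, 29.78, 21.33, 14.89, 10.44, 0.00 cfs; ΣQ_DR = 217.0 cfs, peak = 59.67 cfs.
Runoff depth d = ΣQ_DR·Δt / A = 217.0 × 10800 / (1.01 mi²) = 0.9988 in.
The 1-inch UH is the DRH scaled by (1 in)/d, so U_p = 59.67 × 1/0.9988 = 59.7 cfs.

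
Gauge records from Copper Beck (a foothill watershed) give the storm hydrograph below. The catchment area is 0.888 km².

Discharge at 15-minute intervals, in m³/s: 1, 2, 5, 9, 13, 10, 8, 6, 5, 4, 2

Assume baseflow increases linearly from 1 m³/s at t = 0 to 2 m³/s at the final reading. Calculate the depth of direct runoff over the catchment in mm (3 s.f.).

Direct runoff: 0.00, 0.90, 3.80, 7.70, 11.60, 8.50, 6.40, 4.30, 3.20, 2.10, 0.00 m³/s; ΣQ_DR = 48.50 m³/s.
V = ΣQ_DR · Δt = 48.50 × 900 s = 43650 m³.
Over A = 0.888 km², depth = V / A = 49.2 mm.

d ≈ 49.2 mm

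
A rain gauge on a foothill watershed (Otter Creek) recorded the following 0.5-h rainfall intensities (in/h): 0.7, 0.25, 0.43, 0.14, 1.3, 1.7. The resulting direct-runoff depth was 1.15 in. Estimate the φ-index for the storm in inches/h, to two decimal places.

φ ≈ 0.47 in/h

Only the 3 blocks with intensity above φ contribute runoff: 0.7, 1.3, 1.7 in/h.
Σ(I−φ)·Δt = d  ⇒  (0.7+1.3+1.7 − 3φ)·0.5 = 1.15
φ = (3.700 − 1.15/0.5) / 3 = 0.47 in/h.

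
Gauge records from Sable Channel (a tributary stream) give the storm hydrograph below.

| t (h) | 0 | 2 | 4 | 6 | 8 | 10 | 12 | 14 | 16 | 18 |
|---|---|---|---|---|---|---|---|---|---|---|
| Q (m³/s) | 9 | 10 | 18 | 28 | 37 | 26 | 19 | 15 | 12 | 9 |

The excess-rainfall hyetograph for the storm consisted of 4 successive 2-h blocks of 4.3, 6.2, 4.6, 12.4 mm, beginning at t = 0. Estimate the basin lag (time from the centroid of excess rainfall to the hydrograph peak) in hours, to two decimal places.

t_L ≈ 3.17 h

Centroid of excess rainfall: t_c = Σ P_i·t̄_i / ΣP_i = 4.8255 h (block centres at 1, 3, 5, 7 h).
Hydrograph peak occurs at t = 8 h, so basin lag t_L = 8 − 4.8255 = 3.17 h.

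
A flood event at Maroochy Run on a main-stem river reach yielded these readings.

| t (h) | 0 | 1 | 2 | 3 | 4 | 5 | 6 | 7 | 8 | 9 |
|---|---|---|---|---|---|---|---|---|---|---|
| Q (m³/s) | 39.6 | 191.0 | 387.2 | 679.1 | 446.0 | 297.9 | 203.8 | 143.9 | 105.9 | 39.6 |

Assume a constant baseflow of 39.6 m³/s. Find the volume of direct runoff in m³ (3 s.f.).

Direct-runoff ordinates (Q − Q_b): 0.0, 151.4, 347.6, 639.5, 406.4, 258.3, 164.2, 104.3, 66.3, 0.0 m³/s.
ΣQ_DR = 2138 m³/s.
With Δt = 1 h = 3600 s, V = ΣQ_DR · Δt = 2138 × 3600 = 7.70 × 10^6 m³.

V ≈ 7.70 × 10^6 m³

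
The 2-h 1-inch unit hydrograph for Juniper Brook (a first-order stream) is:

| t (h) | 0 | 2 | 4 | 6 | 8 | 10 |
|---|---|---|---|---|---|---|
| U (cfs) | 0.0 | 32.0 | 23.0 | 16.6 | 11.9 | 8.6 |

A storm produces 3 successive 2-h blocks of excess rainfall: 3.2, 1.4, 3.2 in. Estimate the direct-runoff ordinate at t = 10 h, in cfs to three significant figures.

Q ≈ 97.3 cfs

By discrete convolution, Q_j = Σ (P_i / 1 in) · U_{j−i}.
At t = 10 h (j=5): Q = (3.2/1)·8.6 + (1.4/1)·11.9 + (3.2/1)·16.6 = 97.3 cfs.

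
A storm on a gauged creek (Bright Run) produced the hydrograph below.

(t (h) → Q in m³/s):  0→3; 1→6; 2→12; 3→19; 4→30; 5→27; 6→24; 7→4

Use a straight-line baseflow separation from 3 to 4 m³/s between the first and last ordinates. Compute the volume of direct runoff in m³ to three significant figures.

Direct-runoff ordinates (Q − Q_b): 0.00, 2.86, 8.71, 15.57, 26.43, 23.29, 20.14, 0.00 m³/s.
ΣQ_DR = 97.00 m³/s.
With Δt = 1 h = 3600 s, V = ΣQ_DR · Δt = 97.00 × 3600 = 3.49 × 10^5 m³.

V ≈ 3.49 × 10^5 m³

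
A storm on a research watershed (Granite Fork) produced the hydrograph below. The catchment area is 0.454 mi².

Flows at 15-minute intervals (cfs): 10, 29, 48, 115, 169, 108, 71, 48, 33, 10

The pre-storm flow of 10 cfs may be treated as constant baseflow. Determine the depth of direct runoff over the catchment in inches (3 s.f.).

Direct runoff: 0.0, 19.0, 38.0, 105.0, 159.0, 98.0, 61.0, 38.0, 23.0, 0.0 cfs; ΣQ_DR = 541.0 cfs.
V = ΣQ_DR · Δt = 541.0 × 900 s = 4.869 × 10^5 ft³.
Over A = 0.454 mi², depth = V / A = 0.462 in.

d ≈ 0.462 in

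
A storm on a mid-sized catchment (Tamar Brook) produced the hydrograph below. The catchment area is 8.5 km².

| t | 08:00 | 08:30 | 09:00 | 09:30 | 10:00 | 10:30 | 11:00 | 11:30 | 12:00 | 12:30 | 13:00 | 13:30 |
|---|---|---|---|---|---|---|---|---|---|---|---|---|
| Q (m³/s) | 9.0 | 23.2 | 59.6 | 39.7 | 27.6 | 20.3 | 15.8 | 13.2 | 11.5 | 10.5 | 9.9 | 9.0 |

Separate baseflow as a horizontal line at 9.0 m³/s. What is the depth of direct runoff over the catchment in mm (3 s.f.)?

d ≈ 29.9 mm

Direct runoff: 0.0, 14.2, 50.6, 30.7, 18.6, 11.3, 6.8, 4.2, 2.5, 1.5, 0.9, 0.0 m³/s; ΣQ_DR = 141.3 m³/s.
V = ΣQ_DR · Δt = 141.3 × 1800 s = 2.543 × 10^5 m³.
Over A = 8.5 km², depth = V / A = 29.9 mm.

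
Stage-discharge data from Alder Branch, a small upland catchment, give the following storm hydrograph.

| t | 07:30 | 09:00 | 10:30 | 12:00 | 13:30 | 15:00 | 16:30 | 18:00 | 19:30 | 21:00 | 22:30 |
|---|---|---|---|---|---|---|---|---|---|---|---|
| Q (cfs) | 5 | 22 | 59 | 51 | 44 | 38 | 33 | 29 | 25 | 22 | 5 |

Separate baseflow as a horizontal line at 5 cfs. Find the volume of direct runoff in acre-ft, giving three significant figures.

V ≈ 34.5 acre-ft

Direct-runoff ordinates (Q − Q_b): 0.0, 17.0, 54.0, 46.0, 39.0, 33.0, 28.0, 24.0, 20.0, 17.0, 0.0 cfs.
ΣQ_DR = 278.0 cfs.
With Δt = 1.5 h = 5400 s, V = ΣQ_DR · Δt = 278.0 × 5400 = 1.50 × 10^6 ft³ = 34.5 acre-ft.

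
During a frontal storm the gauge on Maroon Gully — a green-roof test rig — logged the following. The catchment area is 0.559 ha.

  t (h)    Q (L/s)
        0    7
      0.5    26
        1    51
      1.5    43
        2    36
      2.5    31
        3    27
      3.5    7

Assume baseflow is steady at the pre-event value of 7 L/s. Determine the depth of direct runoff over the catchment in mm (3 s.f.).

Direct runoff: 0.0, 19.0, 44.0, 36.0, 29.0, 24.0, 20.0, 0.0 L/s; ΣQ_DR = 172.0 L/s.
V = ΣQ_DR · Δt = 172.0 × 1800 s = 3.096 × 10^5 L.
Over A = 0.559 ha, depth = V / A = 55.4 mm.

d ≈ 55.4 mm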